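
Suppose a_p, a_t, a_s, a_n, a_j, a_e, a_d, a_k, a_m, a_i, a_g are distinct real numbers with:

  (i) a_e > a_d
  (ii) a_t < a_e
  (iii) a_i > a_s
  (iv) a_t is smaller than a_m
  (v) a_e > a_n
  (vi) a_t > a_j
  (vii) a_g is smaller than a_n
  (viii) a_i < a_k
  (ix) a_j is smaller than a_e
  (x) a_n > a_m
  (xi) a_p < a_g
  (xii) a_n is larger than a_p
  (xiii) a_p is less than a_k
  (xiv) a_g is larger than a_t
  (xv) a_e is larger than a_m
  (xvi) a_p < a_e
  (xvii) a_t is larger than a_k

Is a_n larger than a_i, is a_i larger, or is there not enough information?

a_n

a_i < a_k and a_k < a_t give a_i < a_t.
Then a_t < a_m extends the chain to a_m.
Then a_m < a_n extends the chain to a_n.
So a_n is larger.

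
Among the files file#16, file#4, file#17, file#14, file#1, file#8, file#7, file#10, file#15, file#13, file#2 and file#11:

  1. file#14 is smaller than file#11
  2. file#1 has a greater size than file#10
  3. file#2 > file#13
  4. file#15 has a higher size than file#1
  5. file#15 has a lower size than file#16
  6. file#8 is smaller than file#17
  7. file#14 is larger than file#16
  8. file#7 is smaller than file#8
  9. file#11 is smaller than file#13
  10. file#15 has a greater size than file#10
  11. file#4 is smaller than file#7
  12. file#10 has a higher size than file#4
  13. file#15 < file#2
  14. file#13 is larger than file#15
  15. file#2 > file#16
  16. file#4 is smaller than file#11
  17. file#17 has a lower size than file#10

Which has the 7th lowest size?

Chaining the given pairs: file#4 < file#7 < file#8 < file#17 < file#10 < file#1 < file#15 < file#16 < file#14 < file#11 < file#13 < file#2.
The 7th smallest is file#15.

file#15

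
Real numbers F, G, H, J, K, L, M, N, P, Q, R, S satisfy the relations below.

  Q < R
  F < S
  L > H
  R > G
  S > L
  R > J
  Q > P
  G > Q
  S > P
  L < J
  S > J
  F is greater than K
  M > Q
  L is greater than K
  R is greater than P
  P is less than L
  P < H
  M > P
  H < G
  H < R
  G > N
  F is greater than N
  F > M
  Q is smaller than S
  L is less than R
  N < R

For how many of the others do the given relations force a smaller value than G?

The elements the relations force below G are P, N, Q, H — no chain reaches any other.
That is 4.

4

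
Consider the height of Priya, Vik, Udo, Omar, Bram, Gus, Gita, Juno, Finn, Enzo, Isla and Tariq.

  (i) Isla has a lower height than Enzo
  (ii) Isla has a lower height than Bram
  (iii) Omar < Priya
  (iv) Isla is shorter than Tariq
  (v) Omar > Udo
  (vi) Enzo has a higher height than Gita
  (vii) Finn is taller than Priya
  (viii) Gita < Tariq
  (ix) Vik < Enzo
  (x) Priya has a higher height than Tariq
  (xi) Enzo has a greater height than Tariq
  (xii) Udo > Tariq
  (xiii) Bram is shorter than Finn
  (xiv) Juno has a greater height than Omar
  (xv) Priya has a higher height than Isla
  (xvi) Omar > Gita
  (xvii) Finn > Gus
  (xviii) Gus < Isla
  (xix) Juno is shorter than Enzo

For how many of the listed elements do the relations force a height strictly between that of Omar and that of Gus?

Chaining upward from Gus reaches: Isla, Tariq, Udo, Priya, Bram, Finn, Juno, Enzo.
Chaining downward from Omar reaches: Gita, Isla, Tariq, Udo.
Strictly between Gus and Omar are those in both lists: Isla, Tariq, Udo — 3 elements.

3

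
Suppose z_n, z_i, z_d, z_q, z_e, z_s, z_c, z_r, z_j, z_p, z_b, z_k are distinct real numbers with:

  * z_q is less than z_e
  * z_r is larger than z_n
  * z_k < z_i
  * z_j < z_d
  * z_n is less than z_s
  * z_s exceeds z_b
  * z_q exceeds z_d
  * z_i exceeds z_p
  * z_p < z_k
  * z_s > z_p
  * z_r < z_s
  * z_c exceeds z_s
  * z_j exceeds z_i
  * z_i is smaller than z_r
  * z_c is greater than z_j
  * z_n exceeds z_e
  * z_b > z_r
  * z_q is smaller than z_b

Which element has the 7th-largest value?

Chaining the given pairs: z_p < z_k < z_i < z_j < z_d < z_q < z_e < z_n < z_r < z_b < z_s < z_c.
The 7th largest is z_q.

z_q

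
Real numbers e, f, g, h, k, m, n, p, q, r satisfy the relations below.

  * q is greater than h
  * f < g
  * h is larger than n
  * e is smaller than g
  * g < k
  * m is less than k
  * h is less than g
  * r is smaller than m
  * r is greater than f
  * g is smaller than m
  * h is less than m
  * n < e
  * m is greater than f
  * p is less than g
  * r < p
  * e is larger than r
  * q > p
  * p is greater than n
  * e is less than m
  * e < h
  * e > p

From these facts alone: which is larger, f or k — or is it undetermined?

k

f < r and r < p give f < p.
Then p < e extends the chain to e.
With e < h: f < r < p < e < h.
Then h < g extends the chain to g.
Then g < m extends the chain to m.
With m < k: f < r < p < e < h < g < m < k.
So k is larger.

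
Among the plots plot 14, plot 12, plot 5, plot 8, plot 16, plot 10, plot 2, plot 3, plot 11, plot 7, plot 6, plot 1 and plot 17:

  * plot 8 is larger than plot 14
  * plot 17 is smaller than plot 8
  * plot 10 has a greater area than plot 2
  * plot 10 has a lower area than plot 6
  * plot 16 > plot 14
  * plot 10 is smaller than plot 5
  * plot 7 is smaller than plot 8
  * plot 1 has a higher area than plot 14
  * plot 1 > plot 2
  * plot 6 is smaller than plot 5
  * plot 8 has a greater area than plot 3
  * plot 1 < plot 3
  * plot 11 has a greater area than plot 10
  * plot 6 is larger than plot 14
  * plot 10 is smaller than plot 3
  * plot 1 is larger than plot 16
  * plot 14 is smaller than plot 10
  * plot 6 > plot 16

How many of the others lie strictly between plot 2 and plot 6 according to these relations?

1

The relations place plot 2 below plot 6. An element lies strictly between them when it is forced above plot 2 and also forced below plot 6.
Above plot 2: {plot 1, plot 10, plot 3, plot 5, plot 11, plot 8}. Below plot 6: {plot 14, plot 16, plot 10}.
Intersection: {plot 10} — 1.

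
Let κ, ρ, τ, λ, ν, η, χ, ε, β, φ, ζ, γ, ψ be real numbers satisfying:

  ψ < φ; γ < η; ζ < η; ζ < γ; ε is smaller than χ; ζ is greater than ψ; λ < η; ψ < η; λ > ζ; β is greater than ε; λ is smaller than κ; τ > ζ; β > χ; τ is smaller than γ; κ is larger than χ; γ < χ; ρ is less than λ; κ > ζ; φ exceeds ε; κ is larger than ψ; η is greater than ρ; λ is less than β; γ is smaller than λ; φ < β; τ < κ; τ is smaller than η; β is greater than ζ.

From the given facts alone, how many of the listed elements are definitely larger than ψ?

9

Directly above ψ: ζ, κ, φ, η.
One step further: τ, γ, λ, β (8 so far).
One step further: χ (9 so far).
No other element is forced above ψ by the given relations, so the count is 9.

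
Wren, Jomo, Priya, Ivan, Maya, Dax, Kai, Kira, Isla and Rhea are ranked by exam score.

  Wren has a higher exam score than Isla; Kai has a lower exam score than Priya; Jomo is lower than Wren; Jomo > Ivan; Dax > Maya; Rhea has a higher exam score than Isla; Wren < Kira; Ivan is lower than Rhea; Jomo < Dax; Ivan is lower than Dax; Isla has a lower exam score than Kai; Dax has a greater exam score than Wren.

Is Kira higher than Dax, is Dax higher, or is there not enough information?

undetermined

Following every chain through Dax: below Dax we get Isla, Ivan, Jomo, Maya, Wren.
Kira is not reached, and no chain runs the other way from Kira to Dax.
So the given relations leave the order of Dax and Kira undetermined.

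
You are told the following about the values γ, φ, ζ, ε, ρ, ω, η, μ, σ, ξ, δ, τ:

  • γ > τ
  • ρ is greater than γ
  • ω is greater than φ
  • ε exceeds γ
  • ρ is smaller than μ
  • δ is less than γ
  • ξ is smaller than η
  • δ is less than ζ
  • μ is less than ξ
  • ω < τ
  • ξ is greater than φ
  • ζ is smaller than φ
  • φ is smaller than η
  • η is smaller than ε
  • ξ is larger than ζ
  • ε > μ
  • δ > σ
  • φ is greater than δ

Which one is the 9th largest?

Piecing the relations together gives one ordering: σ < δ < ζ < φ < ω < τ < γ < ρ < μ < ξ < η < ε.
The 9th largest is φ.

φ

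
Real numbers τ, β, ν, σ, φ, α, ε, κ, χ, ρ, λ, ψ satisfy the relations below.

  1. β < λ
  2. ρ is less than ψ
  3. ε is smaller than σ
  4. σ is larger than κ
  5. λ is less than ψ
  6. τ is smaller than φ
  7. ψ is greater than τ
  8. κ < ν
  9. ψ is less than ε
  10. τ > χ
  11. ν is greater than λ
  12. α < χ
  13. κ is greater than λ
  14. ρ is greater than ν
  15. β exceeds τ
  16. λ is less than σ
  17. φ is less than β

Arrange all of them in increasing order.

Each adjacent pair is fixed by a given relation: α < χ; χ < τ; τ < φ; φ < β; β < λ; λ < κ; κ < ν; ν < ρ; ρ < ψ; ψ < ε; ε < σ. Chaining them end to end gives the full order.

α < χ < τ < φ < β < λ < κ < ν < ρ < ψ < ε < σ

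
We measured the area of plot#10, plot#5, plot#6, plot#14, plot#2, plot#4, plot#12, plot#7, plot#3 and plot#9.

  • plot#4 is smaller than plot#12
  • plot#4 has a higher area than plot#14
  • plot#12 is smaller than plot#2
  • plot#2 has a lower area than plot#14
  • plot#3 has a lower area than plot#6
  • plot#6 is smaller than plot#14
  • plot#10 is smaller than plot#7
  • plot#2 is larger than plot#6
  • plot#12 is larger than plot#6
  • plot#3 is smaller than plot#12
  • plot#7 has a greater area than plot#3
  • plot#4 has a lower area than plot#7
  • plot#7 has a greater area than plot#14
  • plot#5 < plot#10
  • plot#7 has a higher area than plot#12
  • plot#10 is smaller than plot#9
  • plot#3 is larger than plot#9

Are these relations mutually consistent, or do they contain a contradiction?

inconsistent

Chaining the given relations yields plot#2 < plot#14 < plot#4 < plot#12, so plot#2 < plot#12. But one relation states plot#12 < plot#2. These cannot both hold.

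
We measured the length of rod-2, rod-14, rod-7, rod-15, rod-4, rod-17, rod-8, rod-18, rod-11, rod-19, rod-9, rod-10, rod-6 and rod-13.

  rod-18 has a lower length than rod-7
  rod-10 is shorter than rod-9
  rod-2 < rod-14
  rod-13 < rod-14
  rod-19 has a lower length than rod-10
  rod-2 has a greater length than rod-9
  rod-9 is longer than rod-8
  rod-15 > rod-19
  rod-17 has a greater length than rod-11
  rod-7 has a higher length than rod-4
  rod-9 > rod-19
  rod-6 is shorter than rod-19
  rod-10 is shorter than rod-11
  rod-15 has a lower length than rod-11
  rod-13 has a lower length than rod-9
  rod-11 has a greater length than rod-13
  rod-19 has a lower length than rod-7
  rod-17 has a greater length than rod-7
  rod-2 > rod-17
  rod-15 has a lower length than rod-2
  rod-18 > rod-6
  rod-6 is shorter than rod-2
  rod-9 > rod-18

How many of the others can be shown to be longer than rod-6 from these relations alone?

From rod-6 the given relations immediately reach rod-19, rod-18, rod-2.
From those, rod-15, rod-10, rod-9, rod-7, rod-14 — 8 in total.
From those, rod-11, rod-17 — 10 in total.
Nothing else is reachable above rod-6; 10 in all.

10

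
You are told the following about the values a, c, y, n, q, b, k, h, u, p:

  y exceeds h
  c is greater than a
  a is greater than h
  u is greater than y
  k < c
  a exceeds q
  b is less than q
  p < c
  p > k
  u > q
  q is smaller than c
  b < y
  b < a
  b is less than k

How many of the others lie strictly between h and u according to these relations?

Chaining upward from h reaches: y, a, c.
Chaining downward from u reaches: b, y, q.
Strictly between h and u are those in both lists: y — 1 element.

1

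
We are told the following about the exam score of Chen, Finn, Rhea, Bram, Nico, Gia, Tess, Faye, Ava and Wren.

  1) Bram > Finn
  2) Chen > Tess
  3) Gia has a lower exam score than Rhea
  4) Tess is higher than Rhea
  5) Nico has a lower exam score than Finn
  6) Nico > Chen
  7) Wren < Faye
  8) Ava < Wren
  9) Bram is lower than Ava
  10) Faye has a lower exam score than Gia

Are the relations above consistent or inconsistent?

inconsistent

We have Gia < Rhea stated directly, yet also Rhea < Tess < Chen < Nico < Finn < Bram < Ava < Wren < Faye < Gia by chaining the others — so Rhea < Gia. Contradiction.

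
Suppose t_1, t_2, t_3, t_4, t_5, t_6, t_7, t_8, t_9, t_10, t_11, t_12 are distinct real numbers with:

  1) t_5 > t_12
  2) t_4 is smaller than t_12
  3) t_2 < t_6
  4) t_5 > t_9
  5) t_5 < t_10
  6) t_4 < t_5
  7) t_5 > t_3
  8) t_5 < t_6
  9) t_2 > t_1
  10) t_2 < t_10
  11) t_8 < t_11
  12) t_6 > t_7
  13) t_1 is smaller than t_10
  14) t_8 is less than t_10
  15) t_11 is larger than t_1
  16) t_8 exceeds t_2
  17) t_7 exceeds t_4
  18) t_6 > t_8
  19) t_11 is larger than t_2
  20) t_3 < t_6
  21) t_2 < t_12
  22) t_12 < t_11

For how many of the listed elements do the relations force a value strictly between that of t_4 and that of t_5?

1

Chaining upward from t_4 reaches: t_7, t_12, t_6, t_11, t_10.
Chaining downward from t_5 reaches: t_1, t_2, t_3, t_9, t_12.
Strictly between t_4 and t_5 are those in both lists: t_12 — 1 element.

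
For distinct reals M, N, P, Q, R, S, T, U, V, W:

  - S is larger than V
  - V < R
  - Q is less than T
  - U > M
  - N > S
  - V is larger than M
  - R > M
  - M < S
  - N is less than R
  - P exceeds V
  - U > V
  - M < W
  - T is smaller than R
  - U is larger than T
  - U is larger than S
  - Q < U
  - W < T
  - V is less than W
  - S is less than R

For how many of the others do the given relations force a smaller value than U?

6

Directly below U: M, V, S, Q, T.
One step further: W (6 so far).
No other element is forced below U by the given relations, so the count is 6.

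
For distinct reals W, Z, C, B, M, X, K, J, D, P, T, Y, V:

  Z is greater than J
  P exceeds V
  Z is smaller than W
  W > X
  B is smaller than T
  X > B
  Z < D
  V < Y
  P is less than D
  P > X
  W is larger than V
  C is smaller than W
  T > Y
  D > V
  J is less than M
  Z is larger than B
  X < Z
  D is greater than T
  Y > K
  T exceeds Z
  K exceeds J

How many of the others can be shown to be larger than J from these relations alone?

Directly above J: K, Z, M.
One step further: W, Y, T, D (7 so far).
Nothing else is reachable above J; 7 in all.

7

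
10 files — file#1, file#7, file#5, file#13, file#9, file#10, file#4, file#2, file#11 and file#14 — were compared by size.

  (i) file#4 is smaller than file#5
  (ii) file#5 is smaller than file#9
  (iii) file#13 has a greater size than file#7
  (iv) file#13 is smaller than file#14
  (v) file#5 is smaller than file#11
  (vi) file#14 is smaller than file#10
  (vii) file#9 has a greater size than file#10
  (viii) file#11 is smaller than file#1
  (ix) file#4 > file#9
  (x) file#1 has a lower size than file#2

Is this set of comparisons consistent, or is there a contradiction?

inconsistent

We have file#5 < file#9 stated directly, yet also file#9 < file#4 < file#5 by chaining the others — so file#9 < file#5. Contradiction.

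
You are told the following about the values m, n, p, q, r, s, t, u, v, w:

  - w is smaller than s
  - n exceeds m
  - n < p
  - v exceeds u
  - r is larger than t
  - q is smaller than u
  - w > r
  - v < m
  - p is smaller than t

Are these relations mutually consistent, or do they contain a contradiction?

consistent

The single ordering q < u < v < m < n < p < t < r < w < s satisfies every listed relation, so no contradiction arises.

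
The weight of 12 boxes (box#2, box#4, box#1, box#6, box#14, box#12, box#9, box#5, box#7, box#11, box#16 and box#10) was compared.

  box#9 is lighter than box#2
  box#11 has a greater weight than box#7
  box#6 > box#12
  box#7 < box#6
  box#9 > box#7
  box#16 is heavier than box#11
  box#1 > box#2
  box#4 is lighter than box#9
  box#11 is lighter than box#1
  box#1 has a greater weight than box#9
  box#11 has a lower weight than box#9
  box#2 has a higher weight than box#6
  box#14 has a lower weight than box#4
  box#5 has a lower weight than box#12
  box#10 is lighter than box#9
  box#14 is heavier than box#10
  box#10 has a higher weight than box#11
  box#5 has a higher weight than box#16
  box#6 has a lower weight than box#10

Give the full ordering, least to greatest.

box#7 < box#11 < box#16 < box#5 < box#12 < box#6 < box#10 < box#14 < box#4 < box#9 < box#2 < box#1

The consecutive links are each given: box#7 < box#11; box#11 < box#16; box#16 < box#5; box#5 < box#12; box#12 < box#6; box#6 < box#10; box#10 < box#14; box#14 < box#4; box#4 < box#9; box#9 < box#2; box#2 < box#1.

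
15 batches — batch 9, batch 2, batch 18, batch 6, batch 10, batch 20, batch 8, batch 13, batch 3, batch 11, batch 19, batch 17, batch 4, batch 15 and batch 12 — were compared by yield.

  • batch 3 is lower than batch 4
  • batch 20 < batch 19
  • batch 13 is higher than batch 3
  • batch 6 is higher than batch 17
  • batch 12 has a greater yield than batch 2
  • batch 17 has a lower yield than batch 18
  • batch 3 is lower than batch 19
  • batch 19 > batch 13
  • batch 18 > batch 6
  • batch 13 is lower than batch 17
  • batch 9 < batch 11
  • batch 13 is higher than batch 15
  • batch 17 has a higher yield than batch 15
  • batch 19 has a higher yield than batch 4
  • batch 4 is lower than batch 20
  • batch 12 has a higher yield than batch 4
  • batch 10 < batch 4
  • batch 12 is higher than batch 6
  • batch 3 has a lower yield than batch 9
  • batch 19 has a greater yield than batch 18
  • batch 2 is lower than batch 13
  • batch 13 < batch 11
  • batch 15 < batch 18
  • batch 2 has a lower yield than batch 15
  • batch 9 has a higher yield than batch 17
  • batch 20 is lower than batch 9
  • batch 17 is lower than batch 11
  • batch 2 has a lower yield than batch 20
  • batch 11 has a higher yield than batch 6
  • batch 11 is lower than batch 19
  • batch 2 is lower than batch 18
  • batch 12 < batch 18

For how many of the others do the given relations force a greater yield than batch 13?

From batch 13 the given relations immediately reach batch 17, batch 11, batch 19.
From those, batch 9, batch 6, batch 18 — 6 in total.
From those, batch 12 — 7 in total.
No other element is forced above batch 13 by the given relations, so the count is 7.

7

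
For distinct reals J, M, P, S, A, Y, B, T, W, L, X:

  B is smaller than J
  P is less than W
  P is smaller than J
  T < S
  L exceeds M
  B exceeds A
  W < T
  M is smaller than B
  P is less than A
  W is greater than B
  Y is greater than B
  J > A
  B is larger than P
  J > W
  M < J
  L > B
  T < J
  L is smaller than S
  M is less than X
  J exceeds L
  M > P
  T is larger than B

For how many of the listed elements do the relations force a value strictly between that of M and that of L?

1

Chaining upward from M reaches: B, X, W, T, Y, S, J.
Chaining downward from L reaches: P, A, B.
Strictly between M and L are those in both lists: B — 1 element.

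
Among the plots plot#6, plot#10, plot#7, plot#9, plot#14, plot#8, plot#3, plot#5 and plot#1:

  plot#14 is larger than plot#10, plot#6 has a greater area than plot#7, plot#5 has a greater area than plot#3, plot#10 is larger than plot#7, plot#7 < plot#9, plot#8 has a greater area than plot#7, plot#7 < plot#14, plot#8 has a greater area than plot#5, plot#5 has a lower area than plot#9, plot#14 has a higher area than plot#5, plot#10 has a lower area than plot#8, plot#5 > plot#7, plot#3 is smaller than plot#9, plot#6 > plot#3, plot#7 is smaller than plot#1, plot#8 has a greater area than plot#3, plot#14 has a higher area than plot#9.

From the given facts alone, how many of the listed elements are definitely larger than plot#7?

7

The elements the relations force above plot#7 are plot#5, plot#9, plot#10, plot#1, plot#6, plot#8, plot#14 — no chain reaches any other.
That is 7.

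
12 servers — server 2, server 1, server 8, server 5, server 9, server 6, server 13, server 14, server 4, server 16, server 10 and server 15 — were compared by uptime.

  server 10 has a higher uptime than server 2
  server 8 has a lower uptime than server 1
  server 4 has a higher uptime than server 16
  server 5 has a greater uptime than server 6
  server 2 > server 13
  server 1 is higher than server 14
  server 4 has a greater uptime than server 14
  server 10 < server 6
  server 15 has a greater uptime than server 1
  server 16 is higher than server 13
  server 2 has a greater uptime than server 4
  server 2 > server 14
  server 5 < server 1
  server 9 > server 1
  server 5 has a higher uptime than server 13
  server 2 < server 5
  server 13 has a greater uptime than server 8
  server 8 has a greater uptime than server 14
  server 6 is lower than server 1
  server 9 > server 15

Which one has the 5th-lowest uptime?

server 4

Piecing the relations together gives one ordering: server 14 < server 8 < server 13 < server 16 < server 4 < server 2 < server 10 < server 6 < server 5 < server 1 < server 15 < server 9.
The 5th smallest is server 4.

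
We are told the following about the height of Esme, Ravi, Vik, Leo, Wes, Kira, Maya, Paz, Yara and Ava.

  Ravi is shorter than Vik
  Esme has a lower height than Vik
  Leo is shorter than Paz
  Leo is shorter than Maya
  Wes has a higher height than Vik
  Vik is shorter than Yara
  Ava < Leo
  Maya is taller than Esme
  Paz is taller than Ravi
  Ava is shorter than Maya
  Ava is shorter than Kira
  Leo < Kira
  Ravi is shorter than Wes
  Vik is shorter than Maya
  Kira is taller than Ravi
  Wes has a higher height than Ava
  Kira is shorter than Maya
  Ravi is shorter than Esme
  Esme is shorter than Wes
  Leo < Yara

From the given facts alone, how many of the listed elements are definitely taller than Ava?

6

From Ava the given relations immediately reach Leo, Kira, Maya, Wes.
From those, Paz, Yara — 6 in total.
Nothing else is reachable above Ava; 6 in all.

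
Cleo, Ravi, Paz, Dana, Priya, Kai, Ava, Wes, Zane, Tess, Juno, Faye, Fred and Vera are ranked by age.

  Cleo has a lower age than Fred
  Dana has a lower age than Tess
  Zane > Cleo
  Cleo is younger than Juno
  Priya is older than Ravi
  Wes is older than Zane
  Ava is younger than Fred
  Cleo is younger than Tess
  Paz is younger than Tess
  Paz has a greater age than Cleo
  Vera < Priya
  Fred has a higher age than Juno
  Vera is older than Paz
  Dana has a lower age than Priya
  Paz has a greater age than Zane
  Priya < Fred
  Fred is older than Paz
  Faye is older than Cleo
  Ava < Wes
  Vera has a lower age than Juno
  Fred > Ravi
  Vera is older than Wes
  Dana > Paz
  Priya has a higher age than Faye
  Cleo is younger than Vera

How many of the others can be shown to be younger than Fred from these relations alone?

11

From Fred the given relations immediately reach Cleo, Ava, Paz, Ravi, Juno, Priya.
From those, Faye, Zane, Vera, Dana — 10 in total.
From those, Wes — 11 in total.
Nothing else is reachable below Fred; 11 in all.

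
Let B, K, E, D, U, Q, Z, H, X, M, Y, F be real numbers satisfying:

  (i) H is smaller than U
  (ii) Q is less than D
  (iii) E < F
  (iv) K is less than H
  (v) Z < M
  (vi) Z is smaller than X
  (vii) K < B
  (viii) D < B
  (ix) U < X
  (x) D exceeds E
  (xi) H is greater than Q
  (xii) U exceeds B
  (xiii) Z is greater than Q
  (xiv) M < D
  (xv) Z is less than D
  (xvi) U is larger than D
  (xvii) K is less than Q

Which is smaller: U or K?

The relevant relations are K < Q; Q < Z; Z < D; D < B; B < U.
Together: K < Q < Z < D < B < U.
So K < U; K is the smaller of the two.

K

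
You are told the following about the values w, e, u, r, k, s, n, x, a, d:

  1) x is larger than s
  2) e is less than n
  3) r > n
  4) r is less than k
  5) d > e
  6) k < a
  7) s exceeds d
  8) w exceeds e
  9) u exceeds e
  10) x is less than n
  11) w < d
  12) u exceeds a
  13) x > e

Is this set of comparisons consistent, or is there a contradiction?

consistent

The single ordering e < w < d < s < x < n < r < k < a < u satisfies every listed relation, so no contradiction arises.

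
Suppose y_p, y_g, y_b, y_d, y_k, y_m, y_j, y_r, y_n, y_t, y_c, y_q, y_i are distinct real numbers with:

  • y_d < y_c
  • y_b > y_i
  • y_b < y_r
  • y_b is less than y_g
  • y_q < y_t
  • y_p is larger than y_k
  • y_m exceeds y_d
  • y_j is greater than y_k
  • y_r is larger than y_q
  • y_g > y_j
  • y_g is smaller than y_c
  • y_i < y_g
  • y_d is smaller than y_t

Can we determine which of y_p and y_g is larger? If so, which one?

undetermined

Following every chain through y_p: below y_p we get y_k.
y_g is not reached, and no chain runs the other way from y_g to y_p.
So the given relations leave the order of y_p and y_g undetermined.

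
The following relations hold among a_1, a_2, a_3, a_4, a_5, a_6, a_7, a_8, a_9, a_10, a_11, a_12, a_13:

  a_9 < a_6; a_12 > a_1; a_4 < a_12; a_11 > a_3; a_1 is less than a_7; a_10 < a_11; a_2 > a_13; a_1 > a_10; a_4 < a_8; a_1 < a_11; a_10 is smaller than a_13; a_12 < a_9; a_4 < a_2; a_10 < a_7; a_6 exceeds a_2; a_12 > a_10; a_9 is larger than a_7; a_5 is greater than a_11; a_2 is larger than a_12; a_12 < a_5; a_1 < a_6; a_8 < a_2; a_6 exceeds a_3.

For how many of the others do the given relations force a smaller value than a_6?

10

Directly below a_6: a_1, a_3, a_2, a_9.
One step further: a_10, a_4, a_13, a_12, a_8, a_7 (10 so far).
No other element is forced below a_6 by the given relations, so the count is 10.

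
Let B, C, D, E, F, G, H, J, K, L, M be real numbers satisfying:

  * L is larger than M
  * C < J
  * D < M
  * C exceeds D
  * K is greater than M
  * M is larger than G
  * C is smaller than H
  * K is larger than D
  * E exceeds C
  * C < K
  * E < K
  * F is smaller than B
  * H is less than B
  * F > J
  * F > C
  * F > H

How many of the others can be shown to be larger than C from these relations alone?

6

The elements the relations force above C are E, J, H, F, K, B — no chain reaches any other.
That is 6.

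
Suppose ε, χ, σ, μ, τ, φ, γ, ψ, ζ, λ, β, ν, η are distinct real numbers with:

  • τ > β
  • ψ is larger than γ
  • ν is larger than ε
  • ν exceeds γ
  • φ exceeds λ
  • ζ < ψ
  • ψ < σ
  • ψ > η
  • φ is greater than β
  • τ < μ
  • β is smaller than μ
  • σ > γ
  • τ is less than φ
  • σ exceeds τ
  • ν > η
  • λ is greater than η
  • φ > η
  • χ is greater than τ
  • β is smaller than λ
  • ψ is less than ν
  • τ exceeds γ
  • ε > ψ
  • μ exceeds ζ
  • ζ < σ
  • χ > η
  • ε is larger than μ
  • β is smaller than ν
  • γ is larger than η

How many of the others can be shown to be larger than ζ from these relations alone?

From ζ the given relations immediately reach ψ, μ, σ.
From those, ε, ν — 5 in total.
Nothing else is reachable above ζ; 5 in all.

5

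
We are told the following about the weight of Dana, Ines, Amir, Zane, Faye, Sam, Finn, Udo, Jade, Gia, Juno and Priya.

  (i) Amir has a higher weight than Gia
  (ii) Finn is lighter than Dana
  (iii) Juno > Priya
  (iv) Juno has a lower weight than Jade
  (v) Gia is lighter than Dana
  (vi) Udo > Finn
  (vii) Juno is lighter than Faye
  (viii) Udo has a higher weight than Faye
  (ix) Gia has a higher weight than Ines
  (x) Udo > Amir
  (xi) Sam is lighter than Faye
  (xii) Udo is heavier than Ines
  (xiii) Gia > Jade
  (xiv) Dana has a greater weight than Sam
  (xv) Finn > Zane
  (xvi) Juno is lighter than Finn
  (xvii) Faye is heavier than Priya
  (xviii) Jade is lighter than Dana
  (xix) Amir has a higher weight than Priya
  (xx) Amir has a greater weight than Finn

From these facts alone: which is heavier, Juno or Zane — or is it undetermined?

Following every chain through Juno: above Juno we get Jade, Gia, Faye, Finn, Dana, Amir, Udo; below Juno we get Priya.
Zane is not reached, and no chain runs the other way from Zane to Juno.
So the given relations leave the order of Juno and Zane undetermined.

undetermined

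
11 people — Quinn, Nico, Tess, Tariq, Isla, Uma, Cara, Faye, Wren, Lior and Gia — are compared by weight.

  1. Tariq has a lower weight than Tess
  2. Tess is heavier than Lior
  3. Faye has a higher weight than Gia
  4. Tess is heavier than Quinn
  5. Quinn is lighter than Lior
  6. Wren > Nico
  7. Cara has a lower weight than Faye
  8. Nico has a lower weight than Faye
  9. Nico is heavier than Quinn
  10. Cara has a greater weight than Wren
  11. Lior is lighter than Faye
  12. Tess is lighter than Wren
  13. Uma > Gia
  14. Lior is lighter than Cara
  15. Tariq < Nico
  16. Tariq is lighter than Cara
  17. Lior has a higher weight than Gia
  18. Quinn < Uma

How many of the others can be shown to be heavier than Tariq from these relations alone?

5

From Tariq the given relations immediately reach Tess, Nico, Cara.
From those, Wren, Faye — 5 in total.
No other element is forced above Tariq by the given relations, so the count is 5.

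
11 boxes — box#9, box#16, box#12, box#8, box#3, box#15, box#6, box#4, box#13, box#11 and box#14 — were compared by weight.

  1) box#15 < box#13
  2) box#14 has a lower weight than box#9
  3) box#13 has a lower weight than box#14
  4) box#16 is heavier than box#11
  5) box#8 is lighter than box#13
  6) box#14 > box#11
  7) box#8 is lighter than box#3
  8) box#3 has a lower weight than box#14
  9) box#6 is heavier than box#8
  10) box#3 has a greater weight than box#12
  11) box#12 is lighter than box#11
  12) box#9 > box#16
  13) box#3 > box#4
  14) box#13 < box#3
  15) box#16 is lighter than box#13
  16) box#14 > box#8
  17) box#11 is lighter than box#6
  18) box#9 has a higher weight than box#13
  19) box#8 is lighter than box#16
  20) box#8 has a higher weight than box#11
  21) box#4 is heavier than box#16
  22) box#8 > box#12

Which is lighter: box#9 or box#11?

box#11 < box#8 < box#16 < box#13 < box#3 < box#14 < box#9, by transitivity through box#8, box#16, box#13, box#3, box#14.
So box#11 < box#9; box#11 is the lighter of the two.

box#11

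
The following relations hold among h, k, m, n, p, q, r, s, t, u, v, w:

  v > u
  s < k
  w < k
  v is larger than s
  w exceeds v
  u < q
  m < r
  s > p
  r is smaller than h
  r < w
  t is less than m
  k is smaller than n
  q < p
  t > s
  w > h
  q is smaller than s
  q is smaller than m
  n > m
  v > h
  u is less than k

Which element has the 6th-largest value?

r

Chaining the given pairs: u < q < p < s < t < m < r < h < v < w < k < n.
Counting 6 from the largest end gives r.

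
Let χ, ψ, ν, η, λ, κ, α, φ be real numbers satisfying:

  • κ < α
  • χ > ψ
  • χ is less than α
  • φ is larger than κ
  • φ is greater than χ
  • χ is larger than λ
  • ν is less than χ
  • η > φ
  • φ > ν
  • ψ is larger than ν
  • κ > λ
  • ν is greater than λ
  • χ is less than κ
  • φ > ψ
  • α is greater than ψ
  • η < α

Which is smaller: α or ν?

ν < ψ and ψ < χ give ν < χ.
Then χ < κ extends the chain to κ.
Then κ < φ extends the chain to φ.
Then φ < η extends the chain to η.
Then η < α extends the chain to α.
So ν < α; ν is the smaller of the two.

ν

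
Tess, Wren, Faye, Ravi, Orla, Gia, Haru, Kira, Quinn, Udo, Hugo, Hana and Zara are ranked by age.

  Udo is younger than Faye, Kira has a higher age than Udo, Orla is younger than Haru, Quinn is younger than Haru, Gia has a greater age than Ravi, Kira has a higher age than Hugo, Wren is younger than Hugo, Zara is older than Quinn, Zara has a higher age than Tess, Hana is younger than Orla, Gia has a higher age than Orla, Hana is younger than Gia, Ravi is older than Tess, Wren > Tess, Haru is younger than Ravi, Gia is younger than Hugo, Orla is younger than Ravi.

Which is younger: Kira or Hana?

Link the given pairs in sequence: Hana < Orla; Orla < Haru; Haru < Ravi; Ravi < Gia; Gia < Hugo; Hugo < Kira.
Together: Hana < Orla < Haru < Ravi < Gia < Hugo < Kira.
So Hana < Kira; Hana is the younger of the two.

Hana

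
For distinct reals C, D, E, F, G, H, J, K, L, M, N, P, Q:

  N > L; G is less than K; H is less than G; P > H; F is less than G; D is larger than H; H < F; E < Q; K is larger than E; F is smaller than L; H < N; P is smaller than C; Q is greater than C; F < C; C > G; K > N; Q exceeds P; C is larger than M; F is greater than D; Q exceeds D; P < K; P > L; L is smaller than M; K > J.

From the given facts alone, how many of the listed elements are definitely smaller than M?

The elements the relations force below M are H, D, F, L — no chain reaches any other.
That is 4.

4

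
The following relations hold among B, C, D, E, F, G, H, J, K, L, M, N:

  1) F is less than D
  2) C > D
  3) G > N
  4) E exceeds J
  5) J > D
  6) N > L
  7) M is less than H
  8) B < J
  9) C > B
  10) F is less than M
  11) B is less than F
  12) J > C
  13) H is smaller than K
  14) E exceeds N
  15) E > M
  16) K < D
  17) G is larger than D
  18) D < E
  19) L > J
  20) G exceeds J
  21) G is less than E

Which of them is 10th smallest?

The consecutive relations fix a unique order: B < F < M < H < K < D < C < J < L < N < G < E.
The 10th smallest is N.

N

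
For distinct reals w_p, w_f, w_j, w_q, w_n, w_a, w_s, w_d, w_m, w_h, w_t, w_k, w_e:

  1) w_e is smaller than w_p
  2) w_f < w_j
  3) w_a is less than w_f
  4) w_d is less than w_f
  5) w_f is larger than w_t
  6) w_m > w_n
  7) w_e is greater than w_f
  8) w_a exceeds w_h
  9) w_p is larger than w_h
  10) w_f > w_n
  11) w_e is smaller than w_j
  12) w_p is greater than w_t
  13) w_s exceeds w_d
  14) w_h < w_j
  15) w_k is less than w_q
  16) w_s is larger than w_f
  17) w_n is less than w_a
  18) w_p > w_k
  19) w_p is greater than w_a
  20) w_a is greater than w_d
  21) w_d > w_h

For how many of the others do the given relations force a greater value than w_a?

5

From w_a the given relations immediately reach w_f, w_p.
From those, w_s, w_e, w_j — 5 in total.
Nothing else is reachable above w_a; 5 in all.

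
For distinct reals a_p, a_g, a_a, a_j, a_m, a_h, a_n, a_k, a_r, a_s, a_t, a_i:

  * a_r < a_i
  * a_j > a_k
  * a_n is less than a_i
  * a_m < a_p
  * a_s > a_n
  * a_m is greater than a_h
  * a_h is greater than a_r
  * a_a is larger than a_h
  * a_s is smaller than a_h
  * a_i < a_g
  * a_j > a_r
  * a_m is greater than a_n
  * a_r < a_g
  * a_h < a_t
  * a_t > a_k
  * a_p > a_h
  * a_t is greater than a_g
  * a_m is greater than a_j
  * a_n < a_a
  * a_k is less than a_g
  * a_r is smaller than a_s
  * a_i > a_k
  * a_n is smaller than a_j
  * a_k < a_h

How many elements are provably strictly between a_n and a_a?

2

Chaining upward from a_n reaches: a_s, a_h, a_i, a_j, a_g, a_m, a_p, a_t.
Chaining downward from a_a reaches: a_r, a_k, a_s, a_h.
Strictly between a_n and a_a are those in both lists: a_s, a_h — 2 elements.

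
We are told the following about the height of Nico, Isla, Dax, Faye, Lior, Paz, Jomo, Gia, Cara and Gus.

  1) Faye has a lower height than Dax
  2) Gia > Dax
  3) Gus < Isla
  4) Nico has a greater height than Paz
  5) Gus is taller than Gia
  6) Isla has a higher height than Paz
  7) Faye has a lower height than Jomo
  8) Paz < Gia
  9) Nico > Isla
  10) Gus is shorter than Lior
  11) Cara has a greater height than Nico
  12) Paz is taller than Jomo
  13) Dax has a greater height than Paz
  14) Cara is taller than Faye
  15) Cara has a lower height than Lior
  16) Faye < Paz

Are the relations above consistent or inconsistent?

consistent

The single ordering Faye < Jomo < Paz < Dax < Gia < Gus < Isla < Nico < Cara < Lior satisfies every listed relation, so no contradiction arises.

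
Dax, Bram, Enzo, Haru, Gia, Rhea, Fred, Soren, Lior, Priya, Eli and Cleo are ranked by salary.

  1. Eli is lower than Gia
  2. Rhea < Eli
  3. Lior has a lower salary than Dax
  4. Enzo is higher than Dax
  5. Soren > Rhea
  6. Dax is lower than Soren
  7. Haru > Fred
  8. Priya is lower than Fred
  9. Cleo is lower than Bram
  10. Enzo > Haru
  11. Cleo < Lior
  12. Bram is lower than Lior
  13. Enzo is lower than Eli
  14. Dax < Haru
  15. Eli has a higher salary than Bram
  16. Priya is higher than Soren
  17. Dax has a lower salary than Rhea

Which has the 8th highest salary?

Piecing the relations together gives one ordering: Cleo < Bram < Lior < Dax < Rhea < Soren < Priya < Fred < Haru < Enzo < Eli < Gia.
The 8th largest is Rhea.

Rhea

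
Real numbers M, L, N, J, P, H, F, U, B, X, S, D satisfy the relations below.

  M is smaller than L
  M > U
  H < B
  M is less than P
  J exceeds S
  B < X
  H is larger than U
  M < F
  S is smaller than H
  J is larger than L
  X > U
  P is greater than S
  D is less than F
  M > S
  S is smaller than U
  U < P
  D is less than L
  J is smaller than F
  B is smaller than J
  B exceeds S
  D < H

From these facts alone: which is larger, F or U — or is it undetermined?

Following the relations from U: U < M < L < J < F.
So F is larger.

F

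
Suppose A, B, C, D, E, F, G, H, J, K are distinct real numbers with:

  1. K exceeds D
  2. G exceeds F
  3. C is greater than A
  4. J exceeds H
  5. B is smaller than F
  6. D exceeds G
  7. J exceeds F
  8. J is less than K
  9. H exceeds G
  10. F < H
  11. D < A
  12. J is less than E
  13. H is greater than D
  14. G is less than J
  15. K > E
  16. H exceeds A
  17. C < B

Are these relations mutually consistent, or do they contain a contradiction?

We have G < D stated directly, yet also D < A < C < B < F < G by chaining the others — so D < G. Contradiction.

inconsistent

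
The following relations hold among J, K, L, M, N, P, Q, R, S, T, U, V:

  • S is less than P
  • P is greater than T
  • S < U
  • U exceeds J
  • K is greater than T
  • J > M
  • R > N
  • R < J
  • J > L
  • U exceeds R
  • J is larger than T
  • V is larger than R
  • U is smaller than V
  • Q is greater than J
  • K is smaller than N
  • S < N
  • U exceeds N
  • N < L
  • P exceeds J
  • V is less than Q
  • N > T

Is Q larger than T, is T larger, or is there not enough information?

Q

T < K < N < L < J < U < V < Q, by transitivity through K, N, L, J, U, V.
So Q is larger.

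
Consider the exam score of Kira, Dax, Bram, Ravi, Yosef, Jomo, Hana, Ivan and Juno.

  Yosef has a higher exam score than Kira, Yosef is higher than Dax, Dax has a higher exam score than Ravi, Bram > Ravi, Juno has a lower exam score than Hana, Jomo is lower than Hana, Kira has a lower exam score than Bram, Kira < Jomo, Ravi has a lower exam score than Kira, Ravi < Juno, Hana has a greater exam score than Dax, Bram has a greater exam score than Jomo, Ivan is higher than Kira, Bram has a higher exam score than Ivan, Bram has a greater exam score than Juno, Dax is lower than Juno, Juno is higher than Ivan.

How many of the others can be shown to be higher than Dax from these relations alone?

Directly above Dax: Yosef, Juno, Hana.
One step further: Bram (4 so far).
No other element is forced above Dax by the given relations, so the count is 4.

4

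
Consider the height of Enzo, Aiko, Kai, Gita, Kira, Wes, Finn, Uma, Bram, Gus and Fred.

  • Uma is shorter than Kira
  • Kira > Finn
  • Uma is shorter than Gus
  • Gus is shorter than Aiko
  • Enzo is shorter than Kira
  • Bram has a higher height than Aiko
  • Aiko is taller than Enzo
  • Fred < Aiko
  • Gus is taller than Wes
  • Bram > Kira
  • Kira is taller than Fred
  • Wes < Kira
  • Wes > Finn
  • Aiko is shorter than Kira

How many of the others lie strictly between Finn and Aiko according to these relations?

The relations place Finn below Aiko. An element lies strictly between them when it is forced above Finn and also forced below Aiko.
Above Finn: {Wes, Gus, Kira, Bram}. Below Aiko: {Wes, Uma, Fred, Gus, Enzo}.
Intersection: {Wes, Gus} — 2.

2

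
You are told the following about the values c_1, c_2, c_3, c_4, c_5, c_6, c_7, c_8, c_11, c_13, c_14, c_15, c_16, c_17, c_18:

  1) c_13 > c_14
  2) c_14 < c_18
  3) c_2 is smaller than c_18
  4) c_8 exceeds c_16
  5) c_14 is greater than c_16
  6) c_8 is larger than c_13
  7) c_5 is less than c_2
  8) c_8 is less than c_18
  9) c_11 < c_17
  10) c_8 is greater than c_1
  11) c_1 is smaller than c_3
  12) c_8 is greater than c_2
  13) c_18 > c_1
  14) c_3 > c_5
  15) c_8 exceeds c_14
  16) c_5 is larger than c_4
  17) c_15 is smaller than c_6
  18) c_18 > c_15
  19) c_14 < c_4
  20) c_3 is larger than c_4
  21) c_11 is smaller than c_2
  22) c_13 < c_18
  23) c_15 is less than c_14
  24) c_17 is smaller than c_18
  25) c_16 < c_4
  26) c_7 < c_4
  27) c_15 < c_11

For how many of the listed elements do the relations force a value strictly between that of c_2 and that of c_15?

4

The relations place c_15 below c_2. An element lies strictly between them when it is forced above c_15 and also forced below c_2.
Above c_15: {c_11, c_14, c_17, c_4, c_5, c_6, c_13, c_8, c_18, c_3}. Below c_2: {c_7, c_16, c_11, c_14, c_4, c_5}.
Intersection: {c_11, c_14, c_4, c_5} — 4.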